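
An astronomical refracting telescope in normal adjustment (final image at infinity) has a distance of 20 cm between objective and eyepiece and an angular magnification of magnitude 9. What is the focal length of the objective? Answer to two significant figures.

18 cm

In normal adjustment the tube length equals f_obj + f_eye and |M| = f_obj/f_eye.
So f_obj = 9 f_eye and 9 f_eye + f_eye = 20 cm, giving f_eye = 20/10 = 2.000 cm and f_obj = 18.000 cm.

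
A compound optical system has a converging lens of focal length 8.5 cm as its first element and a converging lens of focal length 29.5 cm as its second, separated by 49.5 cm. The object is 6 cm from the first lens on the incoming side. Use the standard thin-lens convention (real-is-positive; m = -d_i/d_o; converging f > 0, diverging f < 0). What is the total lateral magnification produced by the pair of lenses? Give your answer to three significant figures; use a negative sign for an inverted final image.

-2.48

Lens 1: 1/d_i1 = 1/f_1 - 1/d_o1 = 1/8.5 - 1/6 = -0.04902 cm^-1, so d_i1 = -20.400 cm.
m_1 = -(-20.400)/6 = 3.4000.
The intermediate image is virtual, 20.400 cm to the left of lens 1, so d_o2 = L - d_i1 = 49.5 - (-20.400) = 69.900 cm.
Lens 2: 1/d_i2 = 1/f_2 - 1/d_o2 = 1/29.5 - 1/(69.900) = 0.01959 cm^-1, so d_i2 = 51.041 cm.
m_2 = -(51.041)/(69.900) = -0.7302.
The system's lateral magnification is m_1 m_2 = (3.4000)(-0.7302) = -2.4827.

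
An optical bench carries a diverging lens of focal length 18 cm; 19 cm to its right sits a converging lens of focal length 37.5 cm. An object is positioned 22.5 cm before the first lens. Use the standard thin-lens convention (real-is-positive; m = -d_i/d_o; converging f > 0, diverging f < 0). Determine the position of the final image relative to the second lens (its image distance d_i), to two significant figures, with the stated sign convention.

Applying the thin-lens equation to the first lens, 1/(-18) = 1/22.5 + 1/d_i1, which gives d_i1 = -10.000 cm.
With d_i1 < 0 the first image is virtual and lies on the object side; the object distance for lens 2 is d_o2 = 19 - (-10.000) = 29.000 cm.
Applying the thin-lens equation again with f_2 = 37.5 cm and d_o2 = 29.000 cm gives d_i2 = -127.941 cm.

-130 cm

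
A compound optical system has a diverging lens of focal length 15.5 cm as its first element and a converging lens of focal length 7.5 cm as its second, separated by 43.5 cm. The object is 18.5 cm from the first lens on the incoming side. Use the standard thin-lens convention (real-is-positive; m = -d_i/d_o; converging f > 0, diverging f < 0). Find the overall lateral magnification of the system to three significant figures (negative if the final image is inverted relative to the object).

-0.0769

Lens 1: 1/d_i1 = 1/f_1 - 1/d_o1 = 1/(-15.5) - 1/18.5 = -0.11857 cm^-1, so d_i1 = -8.434 cm.
m_1 = -(-8.434)/18.5 = 0.4559.
With d_i1 < 0 the first image is virtual and lies on the object side; the object distance for lens 2 is d_o2 = 43.5 - (-8.434) = 51.934 cm.
Lens 2: 1/d_i2 = 1/f_2 - 1/d_o2 = 1/7.5 - 1/(51.934) = 0.11408 cm^-1, so d_i2 = 8.766 cm.
m_2 = -(8.766)/(51.934) = -0.1688.
The system's lateral magnification is m_1 m_2 = (0.4559)(-0.1688) = -0.0769.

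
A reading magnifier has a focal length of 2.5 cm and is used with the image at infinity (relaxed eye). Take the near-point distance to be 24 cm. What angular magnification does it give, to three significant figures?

M = D/f = 24/2.5 = 9.600.

9.60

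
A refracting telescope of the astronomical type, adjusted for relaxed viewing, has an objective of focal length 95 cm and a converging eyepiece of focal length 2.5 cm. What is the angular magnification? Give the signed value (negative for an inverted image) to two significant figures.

-38

M = -f_obj/f_eye = -95/(2.5) = -38.000.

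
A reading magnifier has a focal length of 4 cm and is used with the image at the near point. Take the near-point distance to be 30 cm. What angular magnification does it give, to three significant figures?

M = 1 + D/f = 1 + 30/4 = 8.500.

8.50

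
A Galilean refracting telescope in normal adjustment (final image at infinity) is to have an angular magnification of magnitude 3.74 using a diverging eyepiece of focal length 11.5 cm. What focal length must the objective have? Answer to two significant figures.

|M| = f_obj/|f_eye|, so f_obj = |M| x |f_eye| = 3.74 x 11.5 = 43.010 cm.

43 cm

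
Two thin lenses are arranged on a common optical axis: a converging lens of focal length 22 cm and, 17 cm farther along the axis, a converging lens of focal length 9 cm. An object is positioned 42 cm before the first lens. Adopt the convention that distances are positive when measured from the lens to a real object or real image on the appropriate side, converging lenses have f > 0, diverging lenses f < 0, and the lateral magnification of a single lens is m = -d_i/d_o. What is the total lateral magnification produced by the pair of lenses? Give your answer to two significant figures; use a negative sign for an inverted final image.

Lens 1: 1/d_i1 = 1/f_1 - 1/d_o1 = 1/22 - 1/42 = 0.02165 cm^-1, so d_i1 = 46.200 cm.
m_1 = -(46.200)/42 = -1.1000.
Since 46.200 cm > 17 cm, the first image lies past the second lens and serves as a virtual object: d_o2 = L - d_i1 = -29.200 cm.
Lens 2: 1/d_i2 = 1/f_2 - 1/d_o2 = 1/9 - 1/(-29.200) = 0.14536 cm^-1, so d_i2 = 6.880 cm.
m_2 = -(6.880)/(-29.200) = 0.2356.
The system's lateral magnification is m_1 m_2 = (-1.1000)(0.2356) = -0.2592.

-0.26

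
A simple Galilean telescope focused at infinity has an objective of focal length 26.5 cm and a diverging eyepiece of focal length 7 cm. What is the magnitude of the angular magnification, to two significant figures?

|M| = f_obj/|f_eye| = 26.5/7 = 3.786.

3.8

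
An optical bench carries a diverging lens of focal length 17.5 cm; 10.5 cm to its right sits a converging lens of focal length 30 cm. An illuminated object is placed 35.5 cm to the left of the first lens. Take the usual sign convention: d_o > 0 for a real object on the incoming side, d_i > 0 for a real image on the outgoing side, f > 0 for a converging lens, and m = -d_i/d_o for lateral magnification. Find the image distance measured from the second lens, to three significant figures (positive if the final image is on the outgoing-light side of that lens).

-85.7 cm

First lens: d_i1 = 1/(1/(-17.5) - 1/35.5) = -11.722 cm.
With d_i1 < 0 the first image is virtual and lies on the object side; the object distance for lens 2 is d_o2 = 10.5 - (-11.722) = 22.222 cm.
Second lens: d_i2 = 1/(1/30 - 1/(22.222)) = -85.706 cm.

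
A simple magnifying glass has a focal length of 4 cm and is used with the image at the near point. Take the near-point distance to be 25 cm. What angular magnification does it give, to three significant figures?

M = 1 + D/f = 1 + 25/4 = 7.250.

7.25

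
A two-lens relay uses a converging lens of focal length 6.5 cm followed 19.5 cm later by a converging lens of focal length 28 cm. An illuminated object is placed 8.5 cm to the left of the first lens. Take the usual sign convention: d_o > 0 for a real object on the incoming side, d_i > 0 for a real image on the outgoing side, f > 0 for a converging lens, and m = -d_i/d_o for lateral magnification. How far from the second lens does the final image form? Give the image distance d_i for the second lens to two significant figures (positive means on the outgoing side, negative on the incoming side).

6.3 cm

First lens: d_i1 = 1/(1/6.5 - 1/8.5) = 27.625 cm.
This image would form 27.625 cm past lens 1, i.e. 8.125 cm beyond lens 2, so it is a virtual object for lens 2: d_o2 = 19.5 - 27.625 = -8.125 cm.
Second lens: d_i2 = 1/(1/28 - 1/(-8.125)) = 6.298 cm.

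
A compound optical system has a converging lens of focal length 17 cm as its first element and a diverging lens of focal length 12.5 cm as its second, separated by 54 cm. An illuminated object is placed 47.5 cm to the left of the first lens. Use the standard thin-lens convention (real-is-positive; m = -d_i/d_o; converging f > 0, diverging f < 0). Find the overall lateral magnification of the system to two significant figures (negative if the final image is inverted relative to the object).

-0.17

First lens: d_i1 = 1/(1/17 - 1/47.5) = 26.475 cm.
m_1 = -(26.475)/47.5 = -0.5574.
The intermediate image is 26.475 cm to the right of lens 1, so d_o2 = L - d_i1 = 54 - 26.475 = 27.525 cm.
Second lens: d_i2 = 1/(1/(-12.5) - 1/(27.525)) = -8.596 cm.
m_2 = -(-8.596)/(27.525) = 0.3123.
Overall magnification: m = m_1 m_2 = -0.1741.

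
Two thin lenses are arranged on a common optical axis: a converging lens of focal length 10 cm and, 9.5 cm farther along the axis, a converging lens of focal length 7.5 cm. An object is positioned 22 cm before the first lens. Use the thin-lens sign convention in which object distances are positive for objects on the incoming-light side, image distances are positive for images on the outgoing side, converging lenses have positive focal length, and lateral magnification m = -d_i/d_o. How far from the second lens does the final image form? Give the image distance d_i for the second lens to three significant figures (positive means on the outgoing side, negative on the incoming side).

4.06 cm

Lens 1: 1/d_i1 = 1/f_1 - 1/d_o1 = 1/10 - 1/22 = 0.05455 cm^-1, so d_i1 = 18.333 cm.
This image would form 18.333 cm past lens 1, i.e. 8.833 cm beyond lens 2, so it is a virtual object for lens 2: d_o2 = 9.5 - 18.333 = -8.833 cm.
Lens 2: 1/d_i2 = 1/f_2 - 1/d_o2 = 1/7.5 - 1/(-8.833) = 0.24654 cm^-1, so d_i2 = 4.056 cm.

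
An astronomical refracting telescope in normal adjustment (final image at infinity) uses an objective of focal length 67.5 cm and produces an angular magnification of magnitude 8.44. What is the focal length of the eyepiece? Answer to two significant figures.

8.0 cm

|M| = f_obj/f_eye, so f_eye = f_obj/|M| = 67.5/8.44 = 7.998 cm.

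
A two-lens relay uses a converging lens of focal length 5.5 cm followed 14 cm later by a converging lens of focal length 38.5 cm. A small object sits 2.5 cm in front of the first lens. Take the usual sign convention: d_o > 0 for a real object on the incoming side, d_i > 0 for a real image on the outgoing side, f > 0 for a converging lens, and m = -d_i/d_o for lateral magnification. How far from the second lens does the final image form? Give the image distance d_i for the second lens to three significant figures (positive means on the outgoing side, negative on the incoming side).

-35.9 cm

First lens: d_i1 = 1/(1/5.5 - 1/2.5) = -4.583 cm.
The intermediate image is virtual, 4.583 cm to the left of lens 1, so d_o2 = L - d_i1 = 14 - (-4.583) = 18.583 cm.
Second lens: d_i2 = 1/(1/38.5 - 1/(18.583)) = -35.923 cm.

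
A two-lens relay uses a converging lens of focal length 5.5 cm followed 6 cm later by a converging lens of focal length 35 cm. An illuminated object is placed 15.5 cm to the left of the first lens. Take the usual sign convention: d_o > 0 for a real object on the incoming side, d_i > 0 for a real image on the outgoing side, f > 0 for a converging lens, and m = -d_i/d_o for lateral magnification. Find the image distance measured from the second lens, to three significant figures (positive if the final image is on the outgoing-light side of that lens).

First lens: d_i1 = 1/(1/5.5 - 1/15.5) = 8.525 cm.
This image would form 8.525 cm past lens 1, i.e. 2.525 cm beyond lens 2, so it is a virtual object for lens 2: d_o2 = 6 - 8.525 = -2.525 cm.
Second lens: d_i2 = 1/(1/35 - 1/(-2.525)) = 2.355 cm.

2.36 cm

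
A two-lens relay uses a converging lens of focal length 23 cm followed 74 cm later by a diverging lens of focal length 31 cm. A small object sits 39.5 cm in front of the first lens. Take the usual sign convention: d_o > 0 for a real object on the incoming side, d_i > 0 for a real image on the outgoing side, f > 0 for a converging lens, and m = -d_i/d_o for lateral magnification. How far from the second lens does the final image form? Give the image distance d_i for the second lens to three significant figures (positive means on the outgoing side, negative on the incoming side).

-11.8 cm

First lens: d_i1 = 1/(1/23 - 1/39.5) = 55.061 cm.
The intermediate image is 55.061 cm to the right of lens 1, so d_o2 = L - d_i1 = 74 - 55.061 = 18.939 cm.
Second lens: d_i2 = 1/(1/(-31) - 1/(18.939)) = -11.757 cm.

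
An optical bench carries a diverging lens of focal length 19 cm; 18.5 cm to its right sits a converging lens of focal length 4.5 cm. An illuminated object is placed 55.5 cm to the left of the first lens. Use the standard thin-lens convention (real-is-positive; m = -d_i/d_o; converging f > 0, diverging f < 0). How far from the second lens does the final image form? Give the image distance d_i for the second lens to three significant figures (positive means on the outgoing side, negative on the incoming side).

Applying the thin-lens equation to the first lens, 1/(-19) = 1/55.5 + 1/d_i1, which gives d_i1 = -14.154 cm.
The intermediate image is virtual, 14.154 cm to the left of lens 1, so d_o2 = L - d_i1 = 18.5 - (-14.154) = 32.654 cm.
Applying the thin-lens equation again with f_2 = 4.5 cm and d_o2 = 32.654 cm gives d_i2 = 5.219 cm.

5.22 cm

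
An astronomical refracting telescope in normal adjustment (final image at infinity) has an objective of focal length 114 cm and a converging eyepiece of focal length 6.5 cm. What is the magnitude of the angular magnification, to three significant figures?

17.5

|M| = f_obj/|f_eye| = 114/6.5 = 17.538.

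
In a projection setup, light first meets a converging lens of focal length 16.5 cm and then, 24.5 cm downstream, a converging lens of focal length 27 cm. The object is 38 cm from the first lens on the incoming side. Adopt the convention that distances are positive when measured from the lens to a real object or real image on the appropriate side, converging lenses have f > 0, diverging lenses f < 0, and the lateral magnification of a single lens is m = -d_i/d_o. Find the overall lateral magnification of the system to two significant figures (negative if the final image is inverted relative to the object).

Lens 1: 1/d_i1 = 1/f_1 - 1/d_o1 = 1/16.5 - 1/38 = 0.03429 cm^-1, so d_i1 = 29.163 cm.
m_1 = -(29.163)/38 = -0.7674.
This image would form 29.163 cm past lens 1, i.e. 4.663 cm beyond lens 2, so it is a virtual object for lens 2: d_o2 = 24.5 - 29.163 = -4.663 cm.
Lens 2: 1/d_i2 = 1/f_2 - 1/d_o2 = 1/27 - 1/(-4.663) = 0.25150 cm^-1, so d_i2 = 3.976 cm.
m_2 = -(3.976)/(-4.663) = 0.8527.
Overall magnification: m = m_1 m_2 = -0.6544.

-0.65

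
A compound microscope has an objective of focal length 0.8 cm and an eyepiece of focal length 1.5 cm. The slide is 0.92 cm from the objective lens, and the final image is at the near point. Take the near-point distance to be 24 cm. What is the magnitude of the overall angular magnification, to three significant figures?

113

Objective: 1/d_i = 1/f_obj - 1/d_o = 1/0.8 - 1/0.92 = 0.16304 cm^-1, so d_i = 6.133 cm.
m_obj = -d_i/d_o = -6.133/0.92 = -6.667.
Eyepiece angular magnification (image at near point): M_eye = 1 + D/f_e = 1 + 24/1.5 = 17.000.
Overall M = m_obj x M_eye = (-6.667)(17.000) = -113.33.
|M| = 113.33.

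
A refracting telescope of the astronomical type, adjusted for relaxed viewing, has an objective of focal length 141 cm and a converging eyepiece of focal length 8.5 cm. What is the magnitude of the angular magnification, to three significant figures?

16.6

|M| = f_obj/|f_eye| = 141/8.5 = 16.588.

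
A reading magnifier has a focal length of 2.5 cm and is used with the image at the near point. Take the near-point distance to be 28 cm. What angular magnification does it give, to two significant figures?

12

M = 1 + D/f = 1 + 28/2.5 = 12.200.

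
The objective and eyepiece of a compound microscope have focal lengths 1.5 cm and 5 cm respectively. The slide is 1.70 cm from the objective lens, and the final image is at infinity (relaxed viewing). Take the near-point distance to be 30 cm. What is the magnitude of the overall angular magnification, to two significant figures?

Objective: 1/d_i = 1/f_obj - 1/d_o = 1/1.5 - 1/1.70 = 0.07843 cm^-1, so d_i = 12.750 cm.
m_obj = -d_i/d_o = -12.750/1.70 = -7.500.
Eyepiece angular magnification (image at infinity): M_eye = D/f_e = 30/5 = 6.000.
Overall M = m_obj x M_eye = (-7.500)(6.000) = -45.00.
|M| = 45.00.

45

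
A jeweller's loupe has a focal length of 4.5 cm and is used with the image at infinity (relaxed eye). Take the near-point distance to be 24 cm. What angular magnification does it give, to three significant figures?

5.33

M = D/f = 24/4.5 = 5.333.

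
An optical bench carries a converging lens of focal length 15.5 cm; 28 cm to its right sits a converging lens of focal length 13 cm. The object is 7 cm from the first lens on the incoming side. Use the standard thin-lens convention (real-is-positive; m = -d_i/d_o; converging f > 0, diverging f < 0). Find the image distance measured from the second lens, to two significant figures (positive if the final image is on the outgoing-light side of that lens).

19 cm

Lens 1: 1/d_i1 = 1/f_1 - 1/d_o1 = 1/15.5 - 1/7 = -0.07834 cm^-1, so d_i1 = -12.765 cm.
The intermediate image is virtual, 12.765 cm to the left of lens 1, so d_o2 = L - d_i1 = 28 - (-12.765) = 40.765 cm.
Lens 2: 1/d_i2 = 1/f_2 - 1/d_o2 = 1/13 - 1/(40.765) = 0.05239 cm^-1, so d_i2 = 19.087 cm.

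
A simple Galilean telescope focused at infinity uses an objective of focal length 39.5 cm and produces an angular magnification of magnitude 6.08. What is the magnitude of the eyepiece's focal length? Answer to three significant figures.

|M| = f_obj/|f_eye|, so |f_eye| = f_obj/|M| = 39.5/6.08 = 6.497 cm.
(The eyepiece is diverging, so its signed focal length is -6.497 cm.)

6.50 cm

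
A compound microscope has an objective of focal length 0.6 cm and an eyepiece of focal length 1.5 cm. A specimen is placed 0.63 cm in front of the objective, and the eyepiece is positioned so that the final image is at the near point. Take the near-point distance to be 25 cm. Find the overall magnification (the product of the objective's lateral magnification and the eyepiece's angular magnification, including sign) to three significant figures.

Objective: 1/d_i = 1/f_obj - 1/d_o = 1/0.6 - 1/0.63 = 0.07937 cm^-1, so d_i = 12.600 cm.
m_obj = -d_i/d_o = -12.600/0.63 = -20.000.
Eyepiece angular magnification (image at near point): M_eye = 1 + D/f_e = 1 + 25/1.5 = 17.667.
Overall M = m_obj x M_eye = (-20.000)(17.667) = -353.33.

-353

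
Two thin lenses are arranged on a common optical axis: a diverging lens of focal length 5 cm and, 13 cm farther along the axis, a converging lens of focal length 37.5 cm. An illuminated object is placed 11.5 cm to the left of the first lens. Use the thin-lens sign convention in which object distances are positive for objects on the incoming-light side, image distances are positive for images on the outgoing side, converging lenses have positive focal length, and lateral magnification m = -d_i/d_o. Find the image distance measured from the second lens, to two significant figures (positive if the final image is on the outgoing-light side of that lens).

Lens 1: 1/d_i1 = 1/f_1 - 1/d_o1 = 1/(-5) - 1/11.5 = -0.28696 cm^-1, so d_i1 = -3.485 cm.
The intermediate image is virtual, 3.485 cm to the left of lens 1, so d_o2 = L - d_i1 = 13 - (-3.485) = 16.485 cm.
Lens 2: 1/d_i2 = 1/f_2 - 1/d_o2 = 1/37.5 - 1/(16.485) = -0.03400 cm^-1, so d_i2 = -29.416 cm.

-29 cm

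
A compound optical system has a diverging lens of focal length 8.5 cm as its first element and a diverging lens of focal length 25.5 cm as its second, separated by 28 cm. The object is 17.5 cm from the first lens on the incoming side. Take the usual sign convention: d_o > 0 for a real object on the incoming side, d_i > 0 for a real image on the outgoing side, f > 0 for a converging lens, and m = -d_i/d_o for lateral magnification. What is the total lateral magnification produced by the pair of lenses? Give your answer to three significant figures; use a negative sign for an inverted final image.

0.141

First lens: d_i1 = 1/(1/(-8.5) - 1/17.5) = -5.721 cm.
m_1 = -(-5.721)/17.5 = 0.3269.
With d_i1 < 0 the first image is virtual and lies on the object side; the object distance for lens 2 is d_o2 = 28 - (-5.721) = 33.721 cm.
Second lens: d_i2 = 1/(1/(-25.5) - 1/(33.721)) = -14.520 cm.
m_2 = -(-14.520)/(33.721) = 0.4306.
Total m = m_1 x m_2 = (0.3269)(0.4306) = 0.1408.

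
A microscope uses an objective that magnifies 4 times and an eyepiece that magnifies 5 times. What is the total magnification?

The overall magnification of a compound microscope is the product of the objective and eyepiece magnifications:
M = M_obj x M_eye = 4 x 5 = 20.

20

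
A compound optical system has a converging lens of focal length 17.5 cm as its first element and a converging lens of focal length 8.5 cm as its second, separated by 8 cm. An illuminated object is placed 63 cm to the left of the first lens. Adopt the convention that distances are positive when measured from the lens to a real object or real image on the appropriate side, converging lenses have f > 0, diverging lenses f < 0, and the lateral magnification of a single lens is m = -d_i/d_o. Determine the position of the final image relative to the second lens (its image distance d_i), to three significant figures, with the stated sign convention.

First lens: d_i1 = 1/(1/17.5 - 1/63) = 24.231 cm.
Since 24.231 cm > 8 cm, the first image lies past the second lens and serves as a virtual object: d_o2 = L - d_i1 = -16.231 cm.
Second lens: d_i2 = 1/(1/8.5 - 1/(-16.231)) = 5.579 cm.

5.58 cm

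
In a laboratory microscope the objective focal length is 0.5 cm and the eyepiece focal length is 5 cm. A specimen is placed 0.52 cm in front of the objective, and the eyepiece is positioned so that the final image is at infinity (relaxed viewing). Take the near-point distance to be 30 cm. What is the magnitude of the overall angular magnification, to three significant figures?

Objective: 1/d_i = 1/f_obj - 1/d_o = 1/0.5 - 1/0.52 = 0.07692 cm^-1, so d_i = 13.000 cm.
m_obj = -d_i/d_o = -13.000/0.52 = -25.000.
Eyepiece angular magnification (image at infinity): M_eye = D/f_e = 30/5 = 6.000.
Overall M = m_obj x M_eye = (-25.000)(6.000) = -150.00.
|M| = 150.00.

150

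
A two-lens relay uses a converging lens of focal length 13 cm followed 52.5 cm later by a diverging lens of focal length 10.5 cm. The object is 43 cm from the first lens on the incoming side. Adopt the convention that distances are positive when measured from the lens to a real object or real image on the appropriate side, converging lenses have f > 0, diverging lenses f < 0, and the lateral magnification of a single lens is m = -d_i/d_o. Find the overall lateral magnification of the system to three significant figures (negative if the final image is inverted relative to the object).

Applying the thin-lens equation to the first lens, 1/13 = 1/43 + 1/d_i1, which gives d_i1 = 18.633 cm.
Its lateral magnification is m_1 = -d_i1/d_o1 = -(18.633)/43 = -0.4333.
The intermediate image is 18.633 cm to the right of lens 1, so d_o2 = L - d_i1 = 52.5 - 18.633 = 33.867 cm.
Applying the thin-lens equation again with f_2 = -10.5 cm and d_o2 = 33.867 cm gives d_i2 = -8.015 cm.
m_2 = -(-8.015)/(33.867) = 0.2367.
The system's lateral magnification is m_1 m_2 = (-0.4333)(0.2367) = -0.1026.

-0.103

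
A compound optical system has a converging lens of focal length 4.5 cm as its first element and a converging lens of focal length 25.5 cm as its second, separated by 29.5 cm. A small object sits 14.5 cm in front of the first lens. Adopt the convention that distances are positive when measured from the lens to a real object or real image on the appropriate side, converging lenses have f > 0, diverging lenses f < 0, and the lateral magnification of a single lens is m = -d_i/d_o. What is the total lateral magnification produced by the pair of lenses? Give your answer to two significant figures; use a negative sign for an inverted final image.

First lens: d_i1 = 1/(1/4.5 - 1/14.5) = 6.525 cm.
m_1 = -(6.525)/14.5 = -0.4500.
That image sits 22.975 cm in front of the second lens, so d_o2 = 22.975 cm.
Second lens: d_i2 = 1/(1/25.5 - 1/(22.975)) = -232.025 cm.
m_2 = -(-232.025)/(22.975) = 10.0990.
Total m = m_1 x m_2 = (-0.4500)(10.0990) = -4.5446.

-4.5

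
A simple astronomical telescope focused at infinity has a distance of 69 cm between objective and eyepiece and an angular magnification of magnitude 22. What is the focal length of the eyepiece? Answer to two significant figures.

In normal adjustment the tube length equals f_obj + f_eye and |M| = f_obj/f_eye.
So f_obj = 22 f_eye and 22 f_eye + f_eye = 69 cm, giving f_eye = 69/23 = 3.000 cm and f_obj = 66.000 cm.

3.0 cm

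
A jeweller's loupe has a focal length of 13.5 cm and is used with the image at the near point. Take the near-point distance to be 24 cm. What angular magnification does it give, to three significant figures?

M = 1 + D/f = 1 + 24/13.5 = 2.778.

2.78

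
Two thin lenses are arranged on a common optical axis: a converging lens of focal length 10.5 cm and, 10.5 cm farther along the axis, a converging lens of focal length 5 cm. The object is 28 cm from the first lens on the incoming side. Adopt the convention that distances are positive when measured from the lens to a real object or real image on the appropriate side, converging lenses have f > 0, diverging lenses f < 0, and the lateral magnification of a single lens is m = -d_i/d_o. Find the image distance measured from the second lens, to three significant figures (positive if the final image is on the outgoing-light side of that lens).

First lens: d_i1 = 1/(1/10.5 - 1/28) = 16.800 cm.
This image would form 16.800 cm past lens 1, i.e. 6.300 cm beyond lens 2, so it is a virtual object for lens 2: d_o2 = 10.5 - 16.800 = -6.300 cm.
Second lens: d_i2 = 1/(1/5 - 1/(-6.300)) = 2.788 cm.

2.79 cm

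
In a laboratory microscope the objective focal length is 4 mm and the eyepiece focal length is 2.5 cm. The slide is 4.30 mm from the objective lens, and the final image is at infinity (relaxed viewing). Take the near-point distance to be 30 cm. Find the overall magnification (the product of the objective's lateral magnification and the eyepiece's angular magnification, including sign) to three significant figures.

Convert to cm: f_obj = 4 mm = 0.4 cm; d_o = 4.30 mm = 0.43 cm.
Objective: 1/d_i = 1/f_obj - 1/d_o = 1/0.4 - 1/0.43 = 0.17442 cm^-1, so d_i = 5.733 cm.
m_obj = -d_i/d_o = -5.733/0.43 = -13.333.
Eyepiece angular magnification (image at infinity): M_eye = D/f_e = 30/2.5 = 12.000.
Overall M = m_obj x M_eye = (-13.333)(12.000) = -160.00.

-160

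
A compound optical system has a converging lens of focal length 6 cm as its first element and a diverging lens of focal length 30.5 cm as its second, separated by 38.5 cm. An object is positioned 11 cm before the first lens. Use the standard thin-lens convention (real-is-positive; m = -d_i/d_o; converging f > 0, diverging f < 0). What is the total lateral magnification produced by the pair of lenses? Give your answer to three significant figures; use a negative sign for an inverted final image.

-0.656

Lens 1: 1/d_i1 = 1/f_1 - 1/d_o1 = 1/6 - 1/11 = 0.07576 cm^-1, so d_i1 = 13.200 cm.
m_1 = -(13.200)/11 = -1.2000.
The intermediate image is 13.200 cm to the right of lens 1, so d_o2 = L - d_i1 = 38.5 - 13.200 = 25.300 cm.
Lens 2: 1/d_i2 = 1/f_2 - 1/d_o2 = 1/(-30.5) - 1/(25.300) = -0.07231 cm^-1, so d_i2 = -13.829 cm.
m_2 = -(-13.829)/(25.300) = 0.5466.
The system's lateral magnification is m_1 m_2 = (-1.2000)(0.5466) = -0.6559.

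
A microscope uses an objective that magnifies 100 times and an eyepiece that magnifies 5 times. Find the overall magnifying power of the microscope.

500

The overall magnification of a compound microscope is the product of the objective and eyepiece magnifications:
M = M_obj x M_eye = 100 x 5 = 500.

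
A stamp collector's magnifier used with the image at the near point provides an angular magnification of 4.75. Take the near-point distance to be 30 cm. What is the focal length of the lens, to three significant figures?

8.00 cm

For the image at the near point, M = 1 + D/f.
f = D/(M - 1) = 30/(4.75 - 1) = 8.000 cm.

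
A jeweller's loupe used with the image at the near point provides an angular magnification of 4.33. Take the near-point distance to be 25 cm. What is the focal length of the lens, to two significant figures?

7.5 cm

For the image at the near point, M = 1 + D/f.
f = D/(M - 1) = 25/(4.33 - 1) = 7.508 cm.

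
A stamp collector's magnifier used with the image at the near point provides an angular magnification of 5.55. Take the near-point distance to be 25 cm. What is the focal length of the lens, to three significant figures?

For the image at the near point, M = 1 + D/f.
f = D/(M - 1) = 25/(5.55 - 1) = 5.495 cm.

5.49 cm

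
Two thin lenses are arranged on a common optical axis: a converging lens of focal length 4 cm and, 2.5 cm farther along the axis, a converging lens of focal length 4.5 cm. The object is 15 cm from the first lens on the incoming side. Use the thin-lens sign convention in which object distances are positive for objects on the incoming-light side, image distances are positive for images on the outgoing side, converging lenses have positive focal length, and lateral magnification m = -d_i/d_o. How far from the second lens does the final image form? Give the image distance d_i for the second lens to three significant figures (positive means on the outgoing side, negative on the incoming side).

Lens 1: 1/d_i1 = 1/f_1 - 1/d_o1 = 1/4 - 1/15 = 0.18333 cm^-1, so d_i1 = 5.455 cm.
This image would form 5.455 cm past lens 1, i.e. 2.955 cm beyond lens 2, so it is a virtual object for lens 2: d_o2 = 2.5 - 5.455 = -2.955 cm.
Lens 2: 1/d_i2 = 1/f_2 - 1/d_o2 = 1/4.5 - 1/(-2.955) = 0.56068 cm^-1, so d_i2 = 1.784 cm.

1.78 cm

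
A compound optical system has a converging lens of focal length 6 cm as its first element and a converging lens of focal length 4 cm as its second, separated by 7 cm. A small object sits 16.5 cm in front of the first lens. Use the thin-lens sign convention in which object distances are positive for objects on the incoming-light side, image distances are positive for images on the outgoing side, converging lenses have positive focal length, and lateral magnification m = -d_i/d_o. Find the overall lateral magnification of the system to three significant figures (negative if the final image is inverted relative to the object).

First lens: d_i1 = 1/(1/6 - 1/16.5) = 9.429 cm.
m_1 = -(9.429)/16.5 = -0.5714.
Since 9.429 cm > 7 cm, the first image lies past the second lens and serves as a virtual object: d_o2 = L - d_i1 = -2.429 cm.
Second lens: d_i2 = 1/(1/4 - 1/(-2.429)) = 1.511 cm.
m_2 = -(1.511)/(-2.429) = 0.6222.
Total m = m_1 x m_2 = (-0.5714)(0.6222) = -0.3556.

-0.356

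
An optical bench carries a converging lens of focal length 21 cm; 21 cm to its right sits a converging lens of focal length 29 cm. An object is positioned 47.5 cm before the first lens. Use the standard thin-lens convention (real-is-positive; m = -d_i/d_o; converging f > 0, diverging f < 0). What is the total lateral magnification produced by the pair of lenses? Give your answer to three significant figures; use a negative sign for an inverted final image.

Lens 1: 1/d_i1 = 1/f_1 - 1/d_o1 = 1/21 - 1/47.5 = 0.02657 cm^-1, so d_i1 = 37.642 cm.
m_1 = -(37.642)/47.5 = -0.7925.
This image would form 37.642 cm past lens 1, i.e. 16.642 cm beyond lens 2, so it is a virtual object for lens 2: d_o2 = 21 - 37.642 = -16.642 cm.
Lens 2: 1/d_i2 = 1/f_2 - 1/d_o2 = 1/29 - 1/(-16.642) = 0.09457 cm^-1, so d_i2 = 10.574 cm.
m_2 = -(10.574)/(-16.642) = 0.6354.
The system's lateral magnification is m_1 m_2 = (-0.7925)(0.6354) = -0.5035.

-0.504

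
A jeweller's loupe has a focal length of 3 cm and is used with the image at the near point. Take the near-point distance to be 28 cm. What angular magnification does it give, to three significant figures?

M = 1 + D/f = 1 + 28/3 = 10.333.

10.3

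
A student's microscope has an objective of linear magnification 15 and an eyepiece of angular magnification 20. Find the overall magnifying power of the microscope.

The overall magnification of a compound microscope is the product of the objective and eyepiece magnifications:
M = M_obj x M_eye = 15 x 20 = 300.

300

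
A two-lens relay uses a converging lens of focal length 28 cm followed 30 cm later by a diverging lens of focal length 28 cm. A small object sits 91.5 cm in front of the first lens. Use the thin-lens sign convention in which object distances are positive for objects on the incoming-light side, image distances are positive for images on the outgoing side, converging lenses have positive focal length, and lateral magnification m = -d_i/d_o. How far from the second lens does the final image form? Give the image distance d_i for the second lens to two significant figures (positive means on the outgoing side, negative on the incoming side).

16 cm

Applying the thin-lens equation to the first lens, 1/28 = 1/91.5 + 1/d_i1, which gives d_i1 = 40.346 cm.
This image would form 40.346 cm past lens 1, i.e. 10.346 cm beyond lens 2, so it is a virtual object for lens 2: d_o2 = 30 - 40.346 = -10.346 cm.
Applying the thin-lens equation again with f_2 = -28 cm and d_o2 = -10.346 cm gives d_i2 = 16.410 cm.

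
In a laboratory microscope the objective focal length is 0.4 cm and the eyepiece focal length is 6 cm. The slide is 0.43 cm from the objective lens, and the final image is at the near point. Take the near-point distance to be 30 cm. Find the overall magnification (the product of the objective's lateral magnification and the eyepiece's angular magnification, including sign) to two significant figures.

-80

Objective: 1/d_i = 1/f_obj - 1/d_o = 1/0.4 - 1/0.43 = 0.17442 cm^-1, so d_i = 5.733 cm.
m_obj = -d_i/d_o = -5.733/0.43 = -13.333.
Eyepiece angular magnification (image at near point): M_eye = 1 + D/f_e = 1 + 30/6 = 6.000.
Overall M = m_obj x M_eye = (-13.333)(6.000) = -80.00.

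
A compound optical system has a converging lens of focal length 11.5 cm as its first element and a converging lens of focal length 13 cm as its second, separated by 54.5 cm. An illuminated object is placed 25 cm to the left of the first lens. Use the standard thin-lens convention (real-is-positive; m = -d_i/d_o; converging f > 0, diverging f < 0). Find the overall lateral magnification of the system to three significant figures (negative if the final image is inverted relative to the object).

Applying the thin-lens equation to the first lens, 1/11.5 = 1/25 + 1/d_i1, which gives d_i1 = 21.296 cm.
Its lateral magnification is m_1 = -d_i1/d_o1 = -(21.296)/25 = -0.8519.
Object distance for lens 2: d_o2 = 54.5 - 21.296 = 33.204 cm.
Applying the thin-lens equation again with f_2 = 13 cm and d_o2 = 33.204 cm gives d_i2 = 21.365 cm.
m_2 = -(21.365)/(33.204) = -0.6434.
The system's lateral magnification is m_1 m_2 = (-0.8519)(-0.6434) = 0.5481.

0.548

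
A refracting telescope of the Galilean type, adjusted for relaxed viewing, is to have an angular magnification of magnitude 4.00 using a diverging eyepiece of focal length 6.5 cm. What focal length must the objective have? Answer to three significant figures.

|M| = f_obj/|f_eye|, so f_obj = |M| x |f_eye| = 4.0 x 6.5 = 26.000 cm.

26.0 cm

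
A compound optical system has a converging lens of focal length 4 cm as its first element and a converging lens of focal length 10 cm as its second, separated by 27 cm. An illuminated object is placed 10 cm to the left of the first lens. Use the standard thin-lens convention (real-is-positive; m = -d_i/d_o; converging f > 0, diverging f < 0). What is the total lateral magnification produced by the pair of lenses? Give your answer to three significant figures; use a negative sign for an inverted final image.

Applying the thin-lens equation to the first lens, 1/4 = 1/10 + 1/d_i1, which gives d_i1 = 6.667 cm.
Its lateral magnification is m_1 = -d_i1/d_o1 = -(6.667)/10 = -0.6667.
That image sits 20.333 cm in front of the second lens, so d_o2 = 20.333 cm.
Applying the thin-lens equation again with f_2 = 10 cm and d_o2 = 20.333 cm gives d_i2 = 19.677 cm.
m_2 = -(19.677)/(20.333) = -0.9677.
Overall magnification: m = m_1 m_2 = 0.6452.

0.645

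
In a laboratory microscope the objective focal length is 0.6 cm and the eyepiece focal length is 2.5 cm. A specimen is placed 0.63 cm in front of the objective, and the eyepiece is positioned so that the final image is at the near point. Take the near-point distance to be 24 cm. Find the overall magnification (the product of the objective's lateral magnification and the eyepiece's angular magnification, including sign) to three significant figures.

-212

Objective: 1/d_i = 1/f_obj - 1/d_o = 1/0.6 - 1/0.63 = 0.07937 cm^-1, so d_i = 12.600 cm.
m_obj = -d_i/d_o = -12.600/0.63 = -20.000.
Eyepiece angular magnification (image at near point): M_eye = 1 + D/f_e = 1 + 24/2.5 = 10.600.
Overall M = m_obj x M_eye = (-20.000)(10.600) = -212.00.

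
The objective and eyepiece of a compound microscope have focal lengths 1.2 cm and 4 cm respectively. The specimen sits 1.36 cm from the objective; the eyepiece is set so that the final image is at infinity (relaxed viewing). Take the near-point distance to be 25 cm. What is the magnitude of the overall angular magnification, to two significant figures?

47

Objective: 1/d_i = 1/f_obj - 1/d_o = 1/1.2 - 1/1.36 = 0.09804 cm^-1, so d_i = 10.200 cm.
m_obj = -d_i/d_o = -10.200/1.36 = -7.500.
Eyepiece angular magnification (image at infinity): M_eye = D/f_e = 25/4 = 6.250.
Overall M = m_obj x M_eye = (-7.500)(6.250) = -46.87.
|M| = 46.87.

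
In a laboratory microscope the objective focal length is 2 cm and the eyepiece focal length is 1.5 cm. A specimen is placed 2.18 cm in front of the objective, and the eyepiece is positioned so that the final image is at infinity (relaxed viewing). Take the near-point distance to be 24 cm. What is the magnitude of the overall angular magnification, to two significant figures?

180

Objective: 1/d_i = 1/f_obj - 1/d_o = 1/2 - 1/2.18 = 0.04128 cm^-1, so d_i = 24.222 cm.
m_obj = -d_i/d_o = -24.222/2.18 = -11.111.
Eyepiece angular magnification (image at infinity): M_eye = D/f_e = 24/1.5 = 16.000.
Overall M = m_obj x M_eye = (-11.111)(16.000) = -177.78.
|M| = 177.78.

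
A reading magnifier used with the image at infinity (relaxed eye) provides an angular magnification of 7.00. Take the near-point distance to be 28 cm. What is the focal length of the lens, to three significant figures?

4.00 cm

For the image at infinity, M = D/f.
f = D/M = 28/7.0 = 4.000 cm.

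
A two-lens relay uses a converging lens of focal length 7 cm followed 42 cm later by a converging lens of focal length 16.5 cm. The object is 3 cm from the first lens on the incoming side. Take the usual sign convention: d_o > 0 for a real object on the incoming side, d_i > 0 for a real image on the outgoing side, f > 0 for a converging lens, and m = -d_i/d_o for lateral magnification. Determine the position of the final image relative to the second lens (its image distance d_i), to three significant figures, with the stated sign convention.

25.4 cm

First lens: d_i1 = 1/(1/7 - 1/3) = -5.250 cm.
With d_i1 < 0 the first image is virtual and lies on the object side; the object distance for lens 2 is d_o2 = 42 - (-5.250) = 47.250 cm.
Second lens: d_i2 = 1/(1/16.5 - 1/(47.250)) = 25.354 cm.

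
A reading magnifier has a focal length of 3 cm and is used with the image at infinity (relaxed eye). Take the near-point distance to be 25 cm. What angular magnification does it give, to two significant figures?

M = D/f = 25/3 = 8.333.

8.3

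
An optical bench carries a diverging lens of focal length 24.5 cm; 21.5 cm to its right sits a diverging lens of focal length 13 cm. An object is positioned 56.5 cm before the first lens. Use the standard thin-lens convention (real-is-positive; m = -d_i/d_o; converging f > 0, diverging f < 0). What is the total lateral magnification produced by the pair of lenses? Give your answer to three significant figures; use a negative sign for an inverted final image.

First lens: d_i1 = 1/(1/(-24.5) - 1/56.5) = -17.090 cm.
m_1 = -(-17.090)/56.5 = 0.3025.
The intermediate image is virtual, 17.090 cm to the left of lens 1, so d_o2 = L - d_i1 = 21.5 - (-17.090) = 38.590 cm.
Second lens: d_i2 = 1/(1/(-13) - 1/(38.590)) = -9.724 cm.
m_2 = -(-9.724)/(38.590) = 0.2520.
Overall magnification: m = m_1 m_2 = 0.0762.

0.0762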